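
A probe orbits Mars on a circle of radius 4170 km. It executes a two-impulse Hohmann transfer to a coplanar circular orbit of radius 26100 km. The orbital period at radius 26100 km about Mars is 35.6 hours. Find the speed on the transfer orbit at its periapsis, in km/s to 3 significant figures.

v = 4.20 km/s

From Kepler's third law T² = 4π²r³/μ at r = 26100 km, T = 35.6 hours = 35.6 × 3600 s = 1.2816×10^5 s: μ = 4π²r³/T² = 42734.3 km³/s².
Semi-major axis of the transfer orbit: a_t = (4170 + 26100)/2 = 15135 km.
The periapsis of the transfer ellipse is at r = 4170 km.
Applying v² = μ(2/r − 1/a_t): v = 4.204 km/s.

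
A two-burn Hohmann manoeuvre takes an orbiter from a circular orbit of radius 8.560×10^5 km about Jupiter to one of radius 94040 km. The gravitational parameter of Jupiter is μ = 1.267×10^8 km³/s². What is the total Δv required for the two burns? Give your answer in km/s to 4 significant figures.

Transfer-ellipse semi-major axis a_t = (r₁ + r₂)/2 = (8.560×10^5 + 94040)/2 = 4.7502×10^5 km.
Circular speed at r₁: v₁ = √(μ/r₁) = √(1.267×10^8/8.560×10^5) = 12.166 km/s.
On the transfer ellipse at r₁, vis-viva gives v_a = √[μ(2/r₁ − 1/a_t)] = 5.4132 km/s.
First burn Δv₁ = |v_a − v₁| = 6.753 km/s.
Circular speed at r₂: v₂ = √(μ/r₂) = 36.706 km/s.
Transfer-orbit speed at r₂: v_p = √[μ(2/r₂ − 1/a_t)] = 49.273 km/s.
Second burn Δv₂ = |v₂ − v_p| = 12.57 km/s.
Δv = Δv₁ + Δv₂ = 6.753 + 12.57 = 19.32 km/s.

Δv = 19.32 km/s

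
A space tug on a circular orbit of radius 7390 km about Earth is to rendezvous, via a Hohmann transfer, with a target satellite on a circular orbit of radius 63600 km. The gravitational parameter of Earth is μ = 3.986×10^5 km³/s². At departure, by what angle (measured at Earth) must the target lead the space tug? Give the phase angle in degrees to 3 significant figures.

Transfer-ellipse semi-major axis a_t = (r₁ + r₂)/2 = (7390 + 63600)/2 = 35495 km.
Transfer time t = π√(a_t³/μ) = 33276 s.
The target's mean motion on its circular orbit is ω₂ = √(μ/r₂³) = 3.9363×10^-5 rad/s.
Angle swept by the target during transfer: ω₂·t = 1.3098 rad = 75.05°.
The space tug traverses 180° on the transfer ellipse, so the target must lead by 180° − 75.05° = 105°.

φ = 105°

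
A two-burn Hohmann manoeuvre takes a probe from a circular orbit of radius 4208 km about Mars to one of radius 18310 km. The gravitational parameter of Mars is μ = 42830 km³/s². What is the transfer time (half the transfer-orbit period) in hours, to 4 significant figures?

The Hohmann ellipse has a_t = (r₁ + r₂)/2 = 11259 km.
By Kepler's third law the transfer-orbit period is T = 2π√(a_t³/μ), so t = T/2 = 18135.3 s.
Converting: 18135.3 s ÷ 3600 s/hour = 5.038 hours.

t = 5.038 hours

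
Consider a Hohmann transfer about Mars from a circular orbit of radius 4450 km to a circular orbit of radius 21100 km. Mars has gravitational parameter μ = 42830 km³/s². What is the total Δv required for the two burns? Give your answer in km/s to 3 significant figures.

Δv = 1.47 km/s

Semi-major axis of the transfer orbit: a_t = (4450 + 21100)/2 = 12775 km.
Circular speed at r₁: v₁ = √(μ/r₁) = √(42830/4450) = 3.1024 km/s.
On the transfer ellipse at r₁, vis-viva equation gives v_p = √[μ(2/r₁ − 1/a_t)] = 3.9871 km/s.
First burn Δv₁ = |v_p − v₁| = 0.8847 km/s.
Circular speed at r₂: v₂ = √(μ/r₂) = 1.42473 km/s.
Transfer-orbit speed at r₂: v_a = √[μ(2/r₂ − 1/a_t)] = 0.840877 km/s.
Second burn Δv₂ = |v₂ − v_a| = 0.5839 km/s.
Total Δv = Δv₁ + Δv₂ = 1.469 km/s.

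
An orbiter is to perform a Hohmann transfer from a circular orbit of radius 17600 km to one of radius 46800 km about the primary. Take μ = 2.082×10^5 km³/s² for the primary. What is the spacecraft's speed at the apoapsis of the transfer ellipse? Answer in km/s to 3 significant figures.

Semi-major axis of the transfer orbit: a_t = (17600 + 46800)/2 = 32200 km.
The apoapsis of the transfer ellipse is at r = 46800 km.
Applying v² = μ(2/r − 1/a_t): v = 1.559 km/s.

v = 1.56 km/s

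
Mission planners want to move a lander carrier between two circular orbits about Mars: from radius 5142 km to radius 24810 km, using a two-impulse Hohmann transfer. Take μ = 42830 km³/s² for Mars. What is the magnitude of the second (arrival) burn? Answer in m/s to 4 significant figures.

Δv₂ = 544.0 m/s

Transfer-ellipse semi-major axis a_t = (r₁ + r₂)/2 = (5142 + 24810)/2 = 14976 km.
Circular speed at r = 24810 km: v_c = √(μ/r) = 1.3139 km/s.
Vis-viva on the transfer ellipse at r = 24810 km gives v_t = √[μ(2/r − 1/a_t)] = 0.76989 km/s.
Δv₂ = |v_t − v_c| = |0.76989 − 1.3139| = 0.5440 km/s.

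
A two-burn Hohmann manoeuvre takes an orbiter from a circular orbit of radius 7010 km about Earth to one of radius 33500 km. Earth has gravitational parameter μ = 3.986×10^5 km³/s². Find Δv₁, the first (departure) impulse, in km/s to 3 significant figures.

Semi-major axis of the transfer orbit: a_t = (7010 + 33500)/2 = 20255 km.
Circular speed at r = 7010 km: v_c = √(μ/r) = 7.541 km/s.
Vis-viva on the transfer ellipse at r = 7010 km gives v_t = √[μ(2/r − 1/a_t)] = 9.698 km/s.
Δv₁ = |v_t − v_c| = |9.698 − 7.541| = 2.157 km/s.

Δv₁ = 2.16 km/s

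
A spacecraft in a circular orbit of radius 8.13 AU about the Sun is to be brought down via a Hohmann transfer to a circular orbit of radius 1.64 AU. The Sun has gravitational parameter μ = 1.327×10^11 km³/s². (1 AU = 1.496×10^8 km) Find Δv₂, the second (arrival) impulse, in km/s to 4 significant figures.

Δv₂ = 6.746 km/s

In km: r₁ = 8.13 × 1.496×10^8 = 1.216248×10^9 km; r₂ = 1.64 × 1.496×10^8 = 2.45344×10^8 km.
Semi-major axis of the transfer orbit: a_t = (1.216248×10^9 + 2.45344×10^8)/2 = 7.30796×10^8 km.
On the circular orbit at r = 2.45344×10^8 km, v_c = √(μ/r) = 23.257 km/s.
Transfer-orbit speed at the same r (vis-viva, a = a_t): v_t = √[μ(2/r − 1/a_t)] = 30.003 km/s.
Δv₂ = |v_t − v_c| = |30.003 − 23.257| = 6.746 km/s.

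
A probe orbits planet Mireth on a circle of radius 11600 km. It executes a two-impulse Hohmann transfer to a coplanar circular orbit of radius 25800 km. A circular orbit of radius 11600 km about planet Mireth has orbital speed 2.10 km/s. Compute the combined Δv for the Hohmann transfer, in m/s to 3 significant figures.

Δv = 666 m/s

From the circular-orbit relation v² = μ/r at r = 11600 km: μ = v²r = (2.10)² × 11600 = 51156.0 km³/s².
The Hohmann ellipse has a_t = (r₁ + r₂)/2 = 18700 km.
At r₁ the circular-orbit speed is v₁ = √(μ/r₁) = 2.10000 km/s.
Transfer-orbit speed at r₁ (v² = μ(2/r − 1/a)): v_p = √[μ(2/r₁ − 1/a_t)] = 2.46665 km/s.
First burn Δv₁ = |v_p − v₁| = 0.36665 km/s.
At r₂, v₂ = √(μ/r₂) = 1.40812 km/s.
Transfer-orbit speed at r₂: v_a = √[μ(2/r₂ − 1/a_t)] = 1.10904 km/s.
Second burn Δv₂ = |v₂ − v_a| = 0.29908 km/s.
Δv = Δv₁ + Δv₂ = 0.36665 + 0.29908 = 0.6657 km/s.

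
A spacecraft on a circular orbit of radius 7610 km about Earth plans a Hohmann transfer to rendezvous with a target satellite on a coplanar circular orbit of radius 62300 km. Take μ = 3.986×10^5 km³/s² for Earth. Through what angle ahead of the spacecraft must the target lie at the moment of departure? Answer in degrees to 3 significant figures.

The Hohmann ellipse has a_t = (r₁ + r₂)/2 = 34955 km.
The half-period of the transfer ellipse is t = π√(a_t³/μ) = 32520 s.
The target's mean motion on its circular orbit is ω₂ = √(μ/r₂³) = 4.060×10^-5 rad/s.
Angle swept by the target during transfer: ω₂·t = 1.3203 rad = 75.65°.
The spacecraft traverses 180° on the transfer ellipse, so the target must lead by 180° − 75.65° = 104°.

φ = 104°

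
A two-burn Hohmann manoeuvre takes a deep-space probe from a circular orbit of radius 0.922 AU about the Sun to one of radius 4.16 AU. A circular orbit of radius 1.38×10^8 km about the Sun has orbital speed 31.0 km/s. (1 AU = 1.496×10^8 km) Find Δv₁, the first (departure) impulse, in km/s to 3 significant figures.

Δv₁ = 8.67 km/s

From the circular-orbit relation v² = μ/r at r = 1.38×10^8 km: μ = v²r = (31.0)² × 1.38×10^8 = 1.32618×10^11 km³/s².
In km: r₁ = 0.922 × 1.496×10^8 = 1.379312×10^8 km; r₂ = 4.16 × 1.496×10^8 = 6.22336×10^8 km.
Semi-major axis of the transfer orbit: a_t = (1.379312×10^8 + 6.22336×10^8)/2 = 3.801336×10^8 km.
On the circular orbit at r = 1.379312×10^8 km, v_c = √(μ/r) = 31.008 km/s.
Vis-viva on the transfer ellipse at r = 1.379312×10^8 km gives v_t = √[μ(2/r − 1/a_t)] = 39.675 km/s.
Δv₁ = |v_t − v_c| = |39.675 − 31.008| = 8.667 km/s.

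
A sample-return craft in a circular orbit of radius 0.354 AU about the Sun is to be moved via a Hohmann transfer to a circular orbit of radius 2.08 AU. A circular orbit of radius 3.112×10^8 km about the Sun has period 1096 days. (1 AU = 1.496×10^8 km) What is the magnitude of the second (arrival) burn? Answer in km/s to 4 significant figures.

From Kepler's third law T² = 4π²r³/μ at r = 3.112×10^8 km, T = 1096 days = 1096 × 86400 s = 9.46944×10^7 s: μ = 4π²r³/T² = 1.32687×10^11 km³/s².
In km: r₁ = 0.354 × 1.496×10^8 = 5.29584×10^7 km; r₂ = 2.08 × 1.496×10^8 = 3.11168×10^8 km.
The Hohmann ellipse has a_t = (r₁ + r₂)/2 = 1.820632×10^8 km.
Circular speed at r = 3.11168×10^8 km: v_c = √(μ/r) = 20.650 km/s.
Transfer-orbit speed at the same r (vis-viva, a = a_t): v_t = √[μ(2/r − 1/a_t)] = 11.137 km/s.
Δv₂ = |v_t − v_c| = |11.137 − 20.650| = 9.513 km/s.

Δv₂ = 9.513 km/s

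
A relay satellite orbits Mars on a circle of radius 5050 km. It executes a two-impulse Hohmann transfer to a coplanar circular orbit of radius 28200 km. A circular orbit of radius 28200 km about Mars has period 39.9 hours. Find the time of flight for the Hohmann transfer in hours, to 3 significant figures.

From Kepler's third law T² = 4π²r³/μ at r = 28200 km, T = 39.9 hours = 39.9 × 3600 s = 1.4364×10^5 s: μ = 4π²r³/T² = 42909.8 km³/s².
Transfer-ellipse semi-major axis a_t = (r₁ + r₂)/2 = (5050 + 28200)/2 = 16625 km.
Half the transfer-orbit period gives t = π√(a_t³/μ) = 32510 s.
Converting: 32510 s ÷ 3600 s/hour = 9.03 hours.

t = 9.03 hours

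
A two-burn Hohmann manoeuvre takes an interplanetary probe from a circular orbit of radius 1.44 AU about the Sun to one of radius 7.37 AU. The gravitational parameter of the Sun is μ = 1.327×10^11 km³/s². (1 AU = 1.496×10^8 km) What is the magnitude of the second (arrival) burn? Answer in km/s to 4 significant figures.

In km: r₁ = 1.44 × 1.496×10^8 = 2.15424×10^8 km; r₂ = 7.37 × 1.496×10^8 = 1.102552×10^9 km.
Semi-major axis of the transfer orbit: a_t = (2.15424×10^8 + 1.102552×10^9)/2 = 6.58988×10^8 km.
Circular speed at r = 1.102552×10^9 km: v_c = √(μ/r) = 10.971 km/s.
Vis-viva on the transfer ellipse at r = 1.102552×10^9 km gives v_t = √[μ(2/r − 1/a_t)] = 6.2726 km/s.
Δv₂ = |v_t − v_c| = |6.2726 − 10.971| = 4.698 km/s.

Δv₂ = 4.698 km/s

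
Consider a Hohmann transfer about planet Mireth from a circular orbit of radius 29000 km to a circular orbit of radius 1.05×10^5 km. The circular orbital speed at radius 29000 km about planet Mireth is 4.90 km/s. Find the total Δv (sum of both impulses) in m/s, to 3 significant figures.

Δv = 2120 m/s

From the circular-orbit relation v² = μ/r at r = 29000 km: μ = v²r = (4.90)² × 29000 = 6.96290×10^5 km³/s².
Semi-major axis of the transfer orbit: a_t = (29000 + 1.050×10^5)/2 = 67000 km.
Circular speed at r₁: v₁ = √(μ/r₁) = √(6.96290×10^5/29000) = 4.900 km/s.
On the transfer ellipse at r₁, vis-viva equation gives v_p = √[μ(2/r₁ − 1/a_t)] = 6.134 km/s.
First burn Δv₁ = |v_p − v₁| = 1.234 km/s.
Circular speed at r₂: v₂ = √(μ/r₂) = 2.5751 km/s.
Transfer-orbit speed at r₂: v_a = √[μ(2/r₂ − 1/a_t)] = 1.6942 km/s.
Second burn Δv₂ = |v₂ − v_a| = 0.8809 km/s.
Total Δv = Δv₁ + Δv₂ = 2.115 km/s.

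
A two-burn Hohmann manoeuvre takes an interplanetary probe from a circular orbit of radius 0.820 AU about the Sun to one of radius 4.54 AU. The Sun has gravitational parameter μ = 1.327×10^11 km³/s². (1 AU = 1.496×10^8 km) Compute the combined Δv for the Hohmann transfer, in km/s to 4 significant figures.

Δv = 16.16 km/s

In km: r₁ = 0.820 × 1.496×10^8 = 1.22672×10^8 km; r₂ = 4.54 × 1.496×10^8 = 6.79184×10^8 km.
The Hohmann ellipse has a_t = (r₁ + r₂)/2 = 4.00928×10^8 km.
At r₁ the circular-orbit speed is v₁ = √(μ/r₁) = 32.890 km/s.
Transfer-orbit speed at r₁ (vis-viva): v_p = √[μ(2/r₁ − 1/a_t)] = 42.808 km/s.
First burn Δv₁ = |v_p − v₁| = 9.918 km/s.
At r₂, v₂ = √(μ/r₂) = 13.978 km/s.
Transfer-orbit speed at r₂: v_a = √[μ(2/r₂ − 1/a_t)] = 7.7318 km/s.
Second burn Δv₂ = |v₂ − v_a| = 6.246 km/s.
Total Δv = Δv₁ + Δv₂ = 16.16 km/s.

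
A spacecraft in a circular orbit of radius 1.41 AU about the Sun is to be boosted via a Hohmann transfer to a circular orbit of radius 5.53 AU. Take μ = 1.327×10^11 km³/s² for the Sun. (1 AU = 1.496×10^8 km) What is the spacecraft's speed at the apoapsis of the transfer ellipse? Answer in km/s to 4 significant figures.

In km: r₁ = 1.41 × 1.496×10^8 = 2.10936×10^8 km; r₂ = 5.53 × 1.496×10^8 = 8.27288×10^8 km.
Transfer-ellipse semi-major axis a_t = (r₁ + r₂)/2 = (2.10936×10^8 + 8.27288×10^8)/2 = 5.19112×10^8 km.
At apoapsis, r = 8.27288×10^8 km.
Vis-viva: v = √[μ(2/r − 1/a_t)] = √[1.327×10^11 × (2/8.27288×10^8 − 1/5.19112×10^8)] = 8.073 km/s.

v = 8.073 km/s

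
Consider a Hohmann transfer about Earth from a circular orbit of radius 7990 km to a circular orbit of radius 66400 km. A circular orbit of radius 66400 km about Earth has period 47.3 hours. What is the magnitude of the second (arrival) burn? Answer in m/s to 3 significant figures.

From Kepler's third law T² = 4π²r³/μ at r = 66400 km, T = 47.3 hours = 47.3 × 3600 s = 1.7028×10^5 s: μ = 4π²r³/T² = 3.98599×10^5 km³/s².
Semi-major axis of the transfer orbit: a_t = (7990 + 66400)/2 = 37195 km.
Circular speed at r = 66400 km: v_c = √(μ/r) = 2.45010 km/s.
Vis-viva on the transfer ellipse at r = 66400 km gives v_t = √[μ(2/r − 1/a_t)] = 1.13557 km/s.
Δv₂ = |v_t − v_c| = |1.13557 − 2.45010| = 1.315 km/s.

Δv₂ = 1310 m/s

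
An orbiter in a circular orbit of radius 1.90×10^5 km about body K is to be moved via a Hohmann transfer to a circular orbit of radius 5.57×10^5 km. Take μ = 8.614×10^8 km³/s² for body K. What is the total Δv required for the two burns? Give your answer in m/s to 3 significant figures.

Δv = 26200 m/s

Semi-major axis of the transfer orbit: a_t = (1.900×10^5 + 5.570×10^5)/2 = 3.735×10^5 km.
At r₁ the circular-orbit speed is v₁ = √(μ/r₁) = 67.333 km/s.
Transfer-orbit speed at r₁ (vis-viva equation): v_p = √[μ(2/r₁ − 1/a_t)] = 82.226 km/s.
First burn Δv₁ = |v_p − v₁| = 14.89 km/s.
At r₂, v₂ = √(μ/r₂) = 39.33 km/s.
Transfer-orbit speed at r₂: v_a = √[μ(2/r₂ − 1/a_t)] = 28.05 km/s.
Second burn Δv₂ = |v₂ − v_a| = 11.28 km/s.
Total Δv = Δv₁ + Δv₂ = 26.17 km/s.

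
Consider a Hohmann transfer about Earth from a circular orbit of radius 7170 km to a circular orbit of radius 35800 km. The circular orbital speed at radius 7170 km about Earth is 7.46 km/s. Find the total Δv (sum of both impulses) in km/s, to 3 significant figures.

Δv = 3.58 km/s

From the circular-orbit relation v² = μ/r at r = 7170 km: μ = v²r = (7.46)² × 7170 = 3.99022×10^5 km³/s².
Semi-major axis of the transfer orbit: a_t = (7170 + 35800)/2 = 21485 km.
Circular speed at r₁: v₁ = √(μ/r₁) = √(3.99022×10^5/7170) = 7.460 km/s.
Transfer-orbit speed at r₁ (v² = μ(2/r − 1/a)): v_p = √[μ(2/r₁ − 1/a_t)] = 9.630 km/s.
First burn Δv₁ = |v_p − v₁| = 2.170 km/s.
Circular speed at r₂: v₂ = √(μ/r₂) = 3.339 km/s.
Transfer-orbit speed at r₂: v_a = √[μ(2/r₂ − 1/a_t)] = 1.929 km/s.
Second burn Δv₂ = |v₂ − v_a| = 1.410 km/s.
Total Δv = Δv₁ + Δv₂ = 3.580 km/s.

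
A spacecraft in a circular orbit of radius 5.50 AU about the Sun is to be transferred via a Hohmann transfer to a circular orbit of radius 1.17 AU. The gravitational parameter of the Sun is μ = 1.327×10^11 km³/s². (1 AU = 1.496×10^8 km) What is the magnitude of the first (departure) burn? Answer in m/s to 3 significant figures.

Δv₁ = 5180 m/s

In km: r₁ = 5.50 × 1.496×10^8 = 8.228×10^8 km; r₂ = 1.17 × 1.496×10^8 = 1.75032×10^8 km.
Semi-major axis of the transfer orbit: a_t = (8.228×10^8 + 1.75032×10^8)/2 = 4.98916×10^8 km.
On the circular orbit at r = 8.228×10^8 km, v_c = √(μ/r) = 12.70 km/s.
Transfer-orbit speed at the same r (vis-viva, a = a_t): v_t = √[μ(2/r − 1/a_t)] = 7.522 km/s.
Δv₁ = |v_t − v_c| = |7.522 − 12.70| = 5.178 km/s.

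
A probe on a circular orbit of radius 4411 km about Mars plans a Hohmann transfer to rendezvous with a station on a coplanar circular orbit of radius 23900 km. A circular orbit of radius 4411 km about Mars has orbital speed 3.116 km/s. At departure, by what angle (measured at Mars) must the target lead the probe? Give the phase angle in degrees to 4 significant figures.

φ = 97.95°

From the circular-orbit relation v² = μ/r at r = 4411 km: μ = v²r = (3.116)² × 4411 = 42828.4 km³/s².
Semi-major axis of the transfer orbit: a_t = (4411 + 23900)/2 = 14155.5 km.
Transfer time t = π√(a_t³/μ) = 25570 s.
Target angular speed ω₂ = √(μ/r₂³) = 5.601×10^-5 rad/s.
Angle swept by the target during transfer: ω₂·t = 1.432 rad = 82.05°.
The probe traverses 180° on the transfer ellipse, so the target must lead by 180° − 82.05° = 97.95°.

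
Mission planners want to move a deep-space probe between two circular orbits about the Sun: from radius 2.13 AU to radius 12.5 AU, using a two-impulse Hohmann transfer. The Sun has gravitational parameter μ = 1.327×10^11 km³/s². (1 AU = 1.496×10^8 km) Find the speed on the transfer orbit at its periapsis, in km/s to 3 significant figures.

In km: r₁ = 2.13 × 1.496×10^8 = 3.18648×10^8 km; r₂ = 12.5 × 1.496×10^8 = 1.870×10^9 km.
The Hohmann ellipse has a_t = (r₁ + r₂)/2 = 1.094324×10^9 km.
The periapsis of the transfer ellipse is at r = 3.18648×10^8 km.
Vis-viva: v = √[μ(2/r − 1/a_t)] = √[1.327×10^11 × (2/3.18648×10^8 − 1/1.094324×10^9)] = 26.68 km/s.

v = 26.7 km/s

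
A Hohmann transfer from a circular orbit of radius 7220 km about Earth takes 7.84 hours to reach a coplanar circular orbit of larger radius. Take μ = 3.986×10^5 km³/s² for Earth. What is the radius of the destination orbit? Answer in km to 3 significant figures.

Transfer time t = 7.84 hours = 28224 s, and t = π√(a_t³/μ).
So a_t = (μ t²/π²)^(1/3) = (3.986×10^5 × (28224)² / π²)^(1/3) = 31805 km.
Since a_t = (r₁ + r₂)/2, r₂ = 2a_t − r₁ = 2×31805 − 7220 = 56390 km.

r₂ = 56400 km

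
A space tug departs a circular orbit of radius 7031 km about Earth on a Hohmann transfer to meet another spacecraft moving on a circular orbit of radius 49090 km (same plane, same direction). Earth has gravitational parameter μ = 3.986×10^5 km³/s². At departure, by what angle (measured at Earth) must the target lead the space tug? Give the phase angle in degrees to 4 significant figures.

φ = 102.2°

The Hohmann ellipse has a_t = (r₁ + r₂)/2 = 28060.5 km.
The half-period of the transfer ellipse is t = π√(a_t³/μ) = 23390 s.
The target's mean motion on its circular orbit is ω₂ = √(μ/r₂³) = 5.8047×10^-5 rad/s.
Angle swept by the target during transfer: ω₂·t = 1.3577 rad = 77.79°.
Arrival is 180° from departure on the ellipse, so φ = 180° − 77.79° = 102.2°.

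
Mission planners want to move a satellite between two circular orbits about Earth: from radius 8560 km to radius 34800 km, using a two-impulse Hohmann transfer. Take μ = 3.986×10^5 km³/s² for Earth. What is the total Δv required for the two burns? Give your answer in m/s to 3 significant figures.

Δv = 3080 m/s

Transfer-ellipse semi-major axis a_t = (r₁ + r₂)/2 = (8560 + 34800)/2 = 21680 km.
At r₁ the circular-orbit speed is v₁ = √(μ/r₁) = 6.8239 km/s.
Transfer-orbit speed at r₁ (v² = μ(2/r − 1/a)): v_p = √[μ(2/r₁ − 1/a_t)] = 8.6455 km/s.
First burn Δv₁ = |v_p − v₁| = 1.8216 km/s.
At r₂, v₂ = √(μ/r₂) = 3.3844 km/s.
Transfer-orbit speed at r₂: v_a = √[μ(2/r₂ − 1/a_t)] = 2.1266 km/s.
Second burn Δv₂ = |v₂ − v_a| = 1.2578 km/s.
Total Δv = Δv₁ + Δv₂ = 3.079 km/s.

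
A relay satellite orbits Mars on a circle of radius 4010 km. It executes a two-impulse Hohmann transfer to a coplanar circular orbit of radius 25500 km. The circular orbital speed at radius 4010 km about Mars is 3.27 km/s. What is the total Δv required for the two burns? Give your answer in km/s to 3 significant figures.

From the circular-orbit relation v² = μ/r at r = 4010 km: μ = v²r = (3.27)² × 4010 = 42878.5 km³/s².
Transfer-ellipse semi-major axis a_t = (r₁ + r₂)/2 = (4010 + 25500)/2 = 14755 km.
At r₁ the circular-orbit speed is v₁ = √(μ/r₁) = 3.270 km/s.
Transfer-orbit speed at r₁ (vis-viva equation): v_p = √[μ(2/r₁ − 1/a_t)] = 4.299 km/s.
First burn Δv₁ = |v_p − v₁| = 1.029 km/s.
Circular speed at r₂: v₂ = √(μ/r₂) = 1.2967 km/s.
Transfer-orbit speed at r₂: v_a = √[μ(2/r₂ − 1/a_t)] = 0.67601 km/s.
Second burn Δv₂ = |v₂ − v_a| = 0.6207 km/s.
Δv = Δv₁ + Δv₂ = 1.029 + 0.6207 = 1.650 km/s.

Δv = 1.65 km/s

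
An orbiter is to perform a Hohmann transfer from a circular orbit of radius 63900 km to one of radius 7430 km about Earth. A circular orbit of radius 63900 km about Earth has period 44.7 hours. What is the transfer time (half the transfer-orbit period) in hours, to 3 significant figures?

t = 9.32 hours

From Kepler's third law T² = 4π²r³/μ at r = 63900 km, T = 44.7 hours = 44.7 × 3600 s = 1.6092×10^5 s: μ = 4π²r³/T² = 3.97779×10^5 km³/s².
Transfer-ellipse semi-major axis a_t = (r₁ + r₂)/2 = (63900 + 7430)/2 = 35665 km.
Transfer time t = π√(a_t³/μ) = π√((35665)³ / 3.97779×10^5) = 33550 s.
Converting: 33550 s ÷ 3600 s/hour = 9.32 hours.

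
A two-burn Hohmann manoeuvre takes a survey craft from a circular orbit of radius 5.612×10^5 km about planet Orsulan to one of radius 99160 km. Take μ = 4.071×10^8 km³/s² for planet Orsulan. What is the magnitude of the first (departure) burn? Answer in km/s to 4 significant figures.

Transfer-ellipse semi-major axis a_t = (r₁ + r₂)/2 = (5.612×10^5 + 99160)/2 = 3.3018×10^5 km.
On the circular orbit at r = 5.612×10^5 km, v_c = √(μ/r) = 26.93 km/s.
Transfer-orbit speed at the same r (vis-viva, a = a_t): v_t = √[μ(2/r − 1/a_t)] = 14.76 km/s.
Δv₁ = |v_t − v_c| = |14.76 − 26.93| = 12.17 km/s.

Δv₁ = 12.17 km/s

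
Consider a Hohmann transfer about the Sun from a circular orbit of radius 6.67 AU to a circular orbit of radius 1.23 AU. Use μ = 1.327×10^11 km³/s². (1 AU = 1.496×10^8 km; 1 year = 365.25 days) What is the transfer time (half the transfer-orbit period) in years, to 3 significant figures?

t = 3.93 years

In km: r₁ = 6.67 × 1.496×10^8 = 9.97832×10^8 km; r₂ = 1.23 × 1.496×10^8 = 1.84008×10^8 km.
Transfer-ellipse semi-major axis a_t = (r₁ + r₂)/2 = (9.97832×10^8 + 1.84008×10^8)/2 = 5.9092×10^8 km.
Half the transfer-orbit period gives t = π√(a_t³/μ) = 1.239×10^8 s.
Converting: 1.239×10^8 s ÷ 3.15576×10^7 s/year (365.25 × 86400) = 3.93 years.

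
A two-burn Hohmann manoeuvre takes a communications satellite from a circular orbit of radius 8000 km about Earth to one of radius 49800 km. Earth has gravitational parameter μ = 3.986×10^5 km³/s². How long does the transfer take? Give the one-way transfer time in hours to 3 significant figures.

t = 6.79 hours

Semi-major axis of the transfer orbit: a_t = (8000 + 49800)/2 = 28900 km.
Half the transfer-orbit period gives t = π√(a_t³/μ) = 24450 s.
Converting: 24450 s ÷ 3600 s/hour = 6.79 hours.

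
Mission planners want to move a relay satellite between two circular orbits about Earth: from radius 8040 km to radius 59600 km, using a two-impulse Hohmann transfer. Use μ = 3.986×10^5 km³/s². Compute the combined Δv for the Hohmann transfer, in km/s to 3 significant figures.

The Hohmann ellipse has a_t = (r₁ + r₂)/2 = 33820 km.
Circular speed at r₁: v₁ = √(μ/r₁) = √(3.986×10^5/8040) = 7.041 km/s.
Transfer-orbit speed at r₁ (vis-viva equation): v_p = √[μ(2/r₁ − 1/a_t)] = 9.347 km/s.
First burn Δv₁ = |v_p − v₁| = 2.306 km/s.
Circular speed at r₂: v₂ = √(μ/r₂) = 2.586 km/s.
Transfer-orbit speed at r₂: v_a = √[μ(2/r₂ − 1/a_t)] = 1.261 km/s.
Second burn Δv₂ = |v₂ − v_a| = 1.325 km/s.
Total Δv = Δv₁ + Δv₂ = 3.631 km/s.

Δv = 3.63 km/s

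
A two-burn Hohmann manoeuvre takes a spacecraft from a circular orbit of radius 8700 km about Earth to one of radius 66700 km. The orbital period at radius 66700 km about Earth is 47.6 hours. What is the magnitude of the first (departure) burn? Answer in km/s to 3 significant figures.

From Kepler's third law T² = 4π²r³/μ at r = 66700 km, T = 47.6 hours = 47.6 × 3600 s = 1.7136×10^5 s: μ = 4π²r³/T² = 3.98950×10^5 km³/s².
Transfer-ellipse semi-major axis a_t = (r₁ + r₂)/2 = (8700 + 66700)/2 = 37700 km.
Circular speed at r = 8700 km: v_c = √(μ/r) = 6.77173 km/s.
Vis-viva on the transfer ellipse at r = 8700 km gives v_t = √[μ(2/r − 1/a_t)] = 9.00724 km/s.
Δv₁ = |v_t − v_c| = |9.00724 − 6.77173| = 2.236 km/s.

Δv₁ = 2.24 km/s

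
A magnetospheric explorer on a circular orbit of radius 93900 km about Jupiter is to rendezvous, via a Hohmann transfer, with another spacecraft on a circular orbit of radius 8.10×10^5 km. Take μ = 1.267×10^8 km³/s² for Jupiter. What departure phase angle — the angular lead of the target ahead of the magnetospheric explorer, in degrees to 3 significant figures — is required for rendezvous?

Semi-major axis of the transfer orbit: a_t = (93900 + 8.100×10^5)/2 = 4.5195×10^5 km.
The half-period of the transfer ellipse is t = π√(a_t³/μ) = 84800.3 s.
Target angular speed ω₂ = √(μ/r₂³) = 1.54405×10^-5 rad/s.
Angle swept by the target during transfer: ω₂·t = 1.3094 rad = 75.02°.
Arrival is 180° from departure on the ellipse, so φ = 180° − 75.02° = 105°.

φ = 105°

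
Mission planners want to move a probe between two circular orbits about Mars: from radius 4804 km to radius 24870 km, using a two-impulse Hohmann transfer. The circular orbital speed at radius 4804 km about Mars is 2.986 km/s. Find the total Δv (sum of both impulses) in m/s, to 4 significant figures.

Δv = 1446 m/s

From the circular-orbit relation v² = μ/r at r = 4804 km: μ = v²r = (2.986)² × 4804 = 42833.4 km³/s².
The Hohmann ellipse has a_t = (r₁ + r₂)/2 = 14837 km.
At r₁ the circular-orbit speed is v₁ = √(μ/r₁) = 2.98600 km/s.
Transfer-orbit speed at r₁ (vis-viva): v_p = √[μ(2/r₁ − 1/a_t)] = 3.86594 km/s.
First burn Δv₁ = |v_p − v₁| = 0.87994 km/s.
Circular speed at r₂: v₂ = √(μ/r₂) = 1.31236 km/s.
Transfer-orbit speed at r₂: v_a = √[μ(2/r₂ − 1/a_t)] = 0.746761 km/s.
Second burn Δv₂ = |v₂ − v_a| = 0.56560 km/s.
Δv = Δv₁ + Δv₂ = 0.87994 + 0.56560 = 1.446 km/s.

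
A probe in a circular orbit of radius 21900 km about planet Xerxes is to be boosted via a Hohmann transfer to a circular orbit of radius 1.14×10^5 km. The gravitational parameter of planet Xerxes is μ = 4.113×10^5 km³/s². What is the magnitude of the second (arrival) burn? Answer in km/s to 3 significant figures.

Δv₂ = 0.821 km/s

Semi-major axis of the transfer orbit: a_t = (21900 + 1.140×10^5)/2 = 67950 km.
Circular speed at r = 1.140×10^5 km: v_c = √(μ/r) = 1.8994 km/s.
Vis-viva on the transfer ellipse at r = 1.140×10^5 km gives v_t = √[μ(2/r − 1/a_t)] = 1.0783 km/s.
Δv₂ = |v_t − v_c| = |1.0783 − 1.8994| = 0.8211 km/s.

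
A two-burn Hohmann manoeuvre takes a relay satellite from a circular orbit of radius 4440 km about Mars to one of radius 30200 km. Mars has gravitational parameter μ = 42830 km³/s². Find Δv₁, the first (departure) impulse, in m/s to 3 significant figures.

The Hohmann ellipse has a_t = (r₁ + r₂)/2 = 17320 km.
On the circular orbit at r = 4440 km, v_c = √(μ/r) = 3.1059 km/s.
Transfer-orbit speed at the same r (vis-viva, a = a_t): v_t = √[μ(2/r − 1/a_t)] = 4.1012 km/s.
Δv₁ = |v_t − v_c| = |4.1012 − 3.1059| = 0.9953 km/s.

Δv₁ = 995 m/s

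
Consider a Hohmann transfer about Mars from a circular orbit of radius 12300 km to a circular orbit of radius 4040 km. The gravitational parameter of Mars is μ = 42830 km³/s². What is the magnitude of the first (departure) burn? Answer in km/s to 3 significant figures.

Δv₁ = 0.554 km/s

Transfer-ellipse semi-major axis a_t = (r₁ + r₂)/2 = (12300 + 4040)/2 = 8170 km.
Circular speed at r = 12300 km: v_c = √(μ/r) = 1.8660 km/s.
Transfer-orbit speed at the same r (vis-viva, a = a_t): v_t = √[μ(2/r − 1/a_t)] = 1.3122 km/s.
Δv₁ = |v_t − v_c| = |1.3122 − 1.8660| = 0.5538 km/s.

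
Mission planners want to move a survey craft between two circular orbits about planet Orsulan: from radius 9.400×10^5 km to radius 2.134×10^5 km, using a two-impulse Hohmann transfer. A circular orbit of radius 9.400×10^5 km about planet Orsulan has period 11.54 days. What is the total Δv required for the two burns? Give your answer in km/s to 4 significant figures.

Δv = 5.760 km/s

From Kepler's third law T² = 4π²r³/μ at r = 9.400×10^5 km, T = 11.54 days = 11.54 × 86400 s = 9.97056×10^5 s: μ = 4π²r³/T² = 3.29841×10^7 km³/s².
Semi-major axis of the transfer orbit: a_t = (9.400×10^5 + 2.134×10^5)/2 = 5.767×10^5 km.
Circular speed at r₁: v₁ = √(μ/r₁) = √(3.29841×10^7/9.400×10^5) = 5.9236 km/s.
Transfer-orbit speed at r₁ (vis-viva equation): v_a = √[μ(2/r₁ − 1/a_t)] = 3.6034 km/s.
First burn Δv₁ = |v_a − v₁| = 2.320 km/s.
Circular speed at r₂: v₂ = √(μ/r₂) = 12.43 km/s.
Transfer-orbit speed at r₂: v_p = √[μ(2/r₂ − 1/a_t)] = 15.87 km/s.
Second burn Δv₂ = |v₂ − v_p| = 3.440 km/s.
Δv = Δv₁ + Δv₂ = 2.320 + 3.440 = 5.760 km/s.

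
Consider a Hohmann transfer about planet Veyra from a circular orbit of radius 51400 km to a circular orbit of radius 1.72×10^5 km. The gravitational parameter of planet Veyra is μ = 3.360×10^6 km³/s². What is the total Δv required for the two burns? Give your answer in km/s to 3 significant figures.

Semi-major axis of the transfer orbit: a_t = (51400 + 1.720×10^5)/2 = 1.117×10^5 km.
Circular speed at r₁: v₁ = √(μ/r₁) = √(3.360×10^6/51400) = 8.085150 km/s.
On the transfer ellipse at r₁, vis-viva gives v_p = √[μ(2/r₁ − 1/a_t)] = 10.03288 km/s.
First burn Δv₁ = |v_p − v₁| = 1.9477 km/s.
Circular speed at r₂: v₂ = √(μ/r₂) = 4.4198 km/s.
Transfer-orbit speed at r₂: v_a = √[μ(2/r₂ − 1/a_t)] = 2.9982 km/s.
Second burn Δv₂ = |v₂ − v_a| = 1.4216 km/s.
Total Δv = Δv₁ + Δv₂ = 3.369 km/s.

Δv = 3.37 km/s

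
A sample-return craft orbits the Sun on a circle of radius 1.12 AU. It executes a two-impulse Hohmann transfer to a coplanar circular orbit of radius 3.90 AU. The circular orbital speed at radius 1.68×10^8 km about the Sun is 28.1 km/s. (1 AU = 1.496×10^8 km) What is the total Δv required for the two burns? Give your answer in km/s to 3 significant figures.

From the circular-orbit relation v² = μ/r at r = 1.68×10^8 km: μ = v²r = (28.1)² × 1.68×10^8 = 1.32654×10^11 km³/s².
In km: r₁ = 1.12 × 1.496×10^8 = 1.67552×10^8 km; r₂ = 3.90 × 1.496×10^8 = 5.8344×10^8 km.
Semi-major axis of the transfer orbit: a_t = (1.67552×10^8 + 5.8344×10^8)/2 = 3.75496×10^8 km.
Circular speed at r₁: v₁ = √(μ/r₁) = √(1.32654×10^11/1.67552×10^8) = 28.138 km/s.
On the transfer ellipse at r₁, vis-viva gives v_p = √[μ(2/r₁ − 1/a_t)] = 35.074 km/s.
First burn Δv₁ = |v_p − v₁| = 6.936 km/s.
At r₂, v₂ = √(μ/r₂) = 15.0787 km/s.
Transfer-orbit speed at r₂: v_a = √[μ(2/r₂ − 1/a_t)] = 10.0724 km/s.
Second burn Δv₂ = |v₂ − v_a| = 5.006 km/s.
Δv = Δv₁ + Δv₂ = 6.936 + 5.006 = 11.94 km/s.

Δv = 11.9 km/s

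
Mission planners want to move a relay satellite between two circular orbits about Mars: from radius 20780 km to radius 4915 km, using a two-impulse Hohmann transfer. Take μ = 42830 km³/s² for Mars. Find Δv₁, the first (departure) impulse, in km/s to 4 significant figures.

Semi-major axis of the transfer orbit: a_t = (20780 + 4915)/2 = 12847.5 km.
On the circular orbit at r = 20780 km, v_c = √(μ/r) = 1.4357 km/s.
Vis-viva on the transfer ellipse at r = 20780 km gives v_t = √[μ(2/r − 1/a_t)] = 0.88798 km/s.
Δv₁ = |v_t − v_c| = |0.88798 − 1.4357| = 0.5477 km/s.

Δv₁ = 0.5477 km/s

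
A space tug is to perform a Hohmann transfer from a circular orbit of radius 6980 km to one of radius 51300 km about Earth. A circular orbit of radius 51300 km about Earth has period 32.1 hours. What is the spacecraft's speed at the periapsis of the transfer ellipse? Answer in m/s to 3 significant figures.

v = 10000 m/s

From Kepler's third law T² = 4π²r³/μ at r = 51300 km, T = 32.1 hours = 32.1 × 3600 s = 1.1556×10^5 s: μ = 4π²r³/T² = 3.99114×10^5 km³/s².
The Hohmann ellipse has a_t = (r₁ + r₂)/2 = 29140 km.
At periapsis, r = 6980 km.
Vis-viva: v = √[μ(2/r − 1/a_t)] = √[3.99114×10^5 × (2/6980 − 1/29140)] = 10.03 km/s.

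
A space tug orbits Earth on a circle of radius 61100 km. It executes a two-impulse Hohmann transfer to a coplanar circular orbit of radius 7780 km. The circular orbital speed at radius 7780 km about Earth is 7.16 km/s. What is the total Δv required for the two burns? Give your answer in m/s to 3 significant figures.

From the circular-orbit relation v² = μ/r at r = 7780 km: μ = v²r = (7.16)² × 7780 = 3.98846×10^5 km³/s².
Transfer-ellipse semi-major axis a_t = (r₁ + r₂)/2 = (61100 + 7780)/2 = 34440 km.
At r₁ the circular-orbit speed is v₁ = √(μ/r₁) = 2.5549 km/s.
Transfer-orbit speed at r₁ (v² = μ(2/r − 1/a)): v_a = √[μ(2/r₁ − 1/a_t)] = 1.2143 km/s.
First burn Δv₁ = |v_a − v₁| = 1.3406 km/s.
At r₂, v₂ = √(μ/r₂) = 7.1600 km/s.
Transfer-orbit speed at r₂: v_p = √[μ(2/r₂ − 1/a_t)] = 9.5368 km/s.
Second burn Δv₂ = |v₂ − v_p| = 2.3768 km/s.
Δv = Δv₁ + Δv₂ = 1.3406 + 2.3768 = 3.717 km/s.

Δv = 3720 m/s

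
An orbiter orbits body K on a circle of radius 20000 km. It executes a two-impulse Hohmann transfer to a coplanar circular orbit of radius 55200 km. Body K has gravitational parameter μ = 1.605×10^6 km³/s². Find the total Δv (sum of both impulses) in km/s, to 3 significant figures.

Δv = 3.36 km/s

Semi-major axis of the transfer orbit: a_t = (20000 + 55200)/2 = 37600 km.
Circular speed at r₁: v₁ = √(μ/r₁) = √(1.605×10^6/20000) = 8.9582 km/s.
Transfer-orbit speed at r₁ (vis-viva): v_p = √[μ(2/r₁ − 1/a_t)] = 10.854 km/s.
First burn Δv₁ = |v_p − v₁| = 1.896 km/s.
Circular speed at r₂: v₂ = √(μ/r₂) = 5.39222 km/s.
Transfer-orbit speed at r₂: v_a = √[μ(2/r₂ − 1/a_t)] = 3.93268 km/s.
Second burn Δv₂ = |v₂ − v_a| = 1.460 km/s.
Total Δv = Δv₁ + Δv₂ = 3.356 km/s.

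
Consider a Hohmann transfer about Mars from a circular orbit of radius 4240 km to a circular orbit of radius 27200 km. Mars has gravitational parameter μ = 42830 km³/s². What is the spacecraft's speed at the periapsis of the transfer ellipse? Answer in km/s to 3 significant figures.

v = 4.18 km/s

Transfer-ellipse semi-major axis a_t = (r₁ + r₂)/2 = (4240 + 27200)/2 = 15720 km.
The periapsis of the transfer ellipse is at r = 4240 km.
From the vis-viva equation, v = √[μ(2/r − 1/a_t)] = 4.181 km/s.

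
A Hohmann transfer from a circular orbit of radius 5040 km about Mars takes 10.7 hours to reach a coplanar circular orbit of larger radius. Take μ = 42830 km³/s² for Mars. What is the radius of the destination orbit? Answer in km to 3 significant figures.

r₂ = 32200 km

Transfer time t = 10.7 hours = 38520 s, and t = π√(a_t³/μ).
So a_t = (μ t²/π²)^(1/3) = (42830 × (38520)² / π²)^(1/3) = 18604 km.
Since a_t = (r₁ + r₂)/2, r₂ = 2a_t − r₁ = 2×18604 − 5040 = 32168 km.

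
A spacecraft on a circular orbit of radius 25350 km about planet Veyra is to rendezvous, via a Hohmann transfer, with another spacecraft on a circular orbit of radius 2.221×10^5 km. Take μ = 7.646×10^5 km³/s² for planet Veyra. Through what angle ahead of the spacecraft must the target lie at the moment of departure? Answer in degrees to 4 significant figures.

φ = 105.2°

Semi-major axis of the transfer orbit: a_t = (25350 + 2.221×10^5)/2 = 1.23725×10^5 km.
Transfer time t = π√(a_t³/μ) = 1.5636×10^5 s.
Target angular speed ω₂ = √(μ/r₂³) = 8.3540×10^-6 rad/s.
Angle swept by the target during transfer: ω₂·t = 1.3062 rad = 74.84°.
The spacecraft traverses 180° on the transfer ellipse, so the target must lead by 180° − 74.84° = 105.2°.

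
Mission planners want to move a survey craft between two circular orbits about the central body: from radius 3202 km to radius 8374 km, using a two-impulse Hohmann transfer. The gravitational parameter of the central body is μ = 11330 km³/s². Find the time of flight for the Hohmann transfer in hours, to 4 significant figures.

t = 3.610 hours

Transfer-ellipse semi-major axis a_t = (r₁ + r₂)/2 = (3202 + 8374)/2 = 5788 km.
Transfer time t = π√(a_t³/μ) = π√((5788)³ / 11330) = 12997 s.
Converting: 12997 s ÷ 3600 s/hour = 3.610 hours.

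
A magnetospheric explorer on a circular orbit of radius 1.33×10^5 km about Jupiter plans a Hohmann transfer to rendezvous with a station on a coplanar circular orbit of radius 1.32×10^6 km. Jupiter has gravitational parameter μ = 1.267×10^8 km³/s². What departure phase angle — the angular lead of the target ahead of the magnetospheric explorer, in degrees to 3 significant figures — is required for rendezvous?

φ = 107°

Transfer-ellipse semi-major axis a_t = (r₁ + r₂)/2 = (1.330×10^5 + 1.320×10^6)/2 = 7.265×10^5 km.
Transfer time t = π√(a_t³/μ) = 1.72828×10^5 s.
Target angular speed ω₂ = √(μ/r₂³) = 7.42211×10^-6 rad/s.
Angle swept by the target during transfer: ω₂·t = 1.28275 rad = 73.496°.
Arrival is 180° from departure on the ellipse, so φ = 180° − 73.496° = 107°.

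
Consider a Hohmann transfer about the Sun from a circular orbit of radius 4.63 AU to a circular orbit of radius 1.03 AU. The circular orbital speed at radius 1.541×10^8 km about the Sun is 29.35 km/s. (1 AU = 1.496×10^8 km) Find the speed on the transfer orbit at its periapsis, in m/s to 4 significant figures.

From the circular-orbit relation v² = μ/r at r = 1.541×10^8 km: μ = v²r = (29.35)² × 1.541×10^8 = 1.32745×10^11 km³/s².
In km: r₁ = 4.63 × 1.496×10^8 = 6.92648×10^8 km; r₂ = 1.03 × 1.496×10^8 = 1.54088×10^8 km.
The Hohmann ellipse has a_t = (r₁ + r₂)/2 = 4.23368×10^8 km.
At periapsis, r = 1.54088×10^8 km.
Applying v² = μ(2/r − 1/a_t): v = 37.54 km/s.

v = 37540 m/s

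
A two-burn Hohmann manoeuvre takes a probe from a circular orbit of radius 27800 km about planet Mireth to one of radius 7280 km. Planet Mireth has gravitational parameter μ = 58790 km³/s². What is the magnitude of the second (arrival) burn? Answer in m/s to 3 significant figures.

Δv₂ = 736 m/s

The Hohmann ellipse has a_t = (r₁ + r₂)/2 = 17540 km.
On the circular orbit at r = 7280 km, v_c = √(μ/r) = 2.84175 km/s.
Vis-viva on the transfer ellipse at r = 7280 km gives v_t = √[μ(2/r − 1/a_t)] = 3.57762 km/s.
Δv₂ = |v_t − v_c| = |3.57762 − 2.84175| = 0.7359 km/s.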